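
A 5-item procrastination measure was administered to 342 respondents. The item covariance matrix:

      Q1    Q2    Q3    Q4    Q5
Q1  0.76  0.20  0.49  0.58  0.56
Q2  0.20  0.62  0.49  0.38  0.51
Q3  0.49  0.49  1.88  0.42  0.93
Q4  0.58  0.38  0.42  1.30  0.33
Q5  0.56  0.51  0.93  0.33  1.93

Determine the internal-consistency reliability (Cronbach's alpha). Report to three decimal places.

Σσ²ᵢ = 0.76 + 0.62 + 1.88 + 1.30 + 1.93 = 6.49
Sum of the distinct covariances = 4.89
Var(T) = 6.49 + 2 × 4.89 = 16.27
α = (k/(k−1))·(1 − Σσ²ᵢ/Var(T)) = (5/4)·(1 − 6.49/16.27) = 0.751

Cronbach's alpha = 0.751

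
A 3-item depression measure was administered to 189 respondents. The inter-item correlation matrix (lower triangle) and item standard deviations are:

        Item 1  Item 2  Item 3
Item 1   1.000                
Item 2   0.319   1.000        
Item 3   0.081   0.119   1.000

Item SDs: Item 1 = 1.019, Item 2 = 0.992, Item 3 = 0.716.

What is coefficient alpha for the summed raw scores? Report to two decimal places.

coefficient alpha = 0.40

Σσ²ᵢ = 1.019² + 0.992² + 0.716² = 2.5351
Covariances σ_ij = r_ij · s_i · s_j:
  σ(Item 1,Item 2) = 0.319 × 1.019 × 0.992 = 0.3225
  σ(Item 1,Item 3) = 0.081 × 1.019 × 0.716 = 0.0591
  σ(Item 2,Item 3) = 0.119 × 0.992 × 0.716 = 0.0845
σ²_T = Σσ²ᵢ + 2·Σσ_ij = 2.5351 + 2 × 0.4661 = 3.4673
α = (3/2)·(1 − 2.5351/3.4673) = 0.40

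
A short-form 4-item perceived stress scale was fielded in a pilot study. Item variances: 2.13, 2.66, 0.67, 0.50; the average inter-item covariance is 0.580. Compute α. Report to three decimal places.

α = 0.718

ΣVar(i) = 2.13 + 2.66 + 0.67 + 0.50 = 5.96
Sum of the 6 distinct covariances = 6 × 0.580 = 3.480
total variance = ΣVar(i) + 2·Σcov = 5.96 + 2 × 3.480 = 12.920
α = (4/3)·(1 − 5.96/12.920) = 0.718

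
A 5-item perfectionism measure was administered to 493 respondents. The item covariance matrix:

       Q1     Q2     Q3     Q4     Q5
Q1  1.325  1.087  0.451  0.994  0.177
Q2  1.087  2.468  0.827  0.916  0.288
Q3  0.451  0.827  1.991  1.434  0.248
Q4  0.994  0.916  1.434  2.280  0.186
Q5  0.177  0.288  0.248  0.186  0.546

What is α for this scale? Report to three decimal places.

Σσᵢ² = 1.325 + 2.468 + 1.991 + 2.280 + 0.546 = 8.610
Σ_{i<j} σ_ij = 6.608
Var(T) = 8.610 + 2 × 6.608 = 21.826
α = (k/(k−1))·(1 − Σσᵢ²/Var(T)) = (5/4)·(1 − 8.610/21.826) = 0.757

α = 0.757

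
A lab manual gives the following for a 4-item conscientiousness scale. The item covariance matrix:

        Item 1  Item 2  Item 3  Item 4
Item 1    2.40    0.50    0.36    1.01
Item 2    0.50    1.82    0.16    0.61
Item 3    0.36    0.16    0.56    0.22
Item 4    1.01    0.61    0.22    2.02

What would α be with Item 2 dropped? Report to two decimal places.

α = 0.58

Remaining items: Item 1, Item 3, Item 4 (k = 3).
Σσᵢ² = 2.40 + 0.56 + 2.02 = 4.98
σ²_total = 4.98 + 2 × 1.59 = 8.16
α (item deleted) = (3/2)·(1 − 4.98/8.16) = 0.58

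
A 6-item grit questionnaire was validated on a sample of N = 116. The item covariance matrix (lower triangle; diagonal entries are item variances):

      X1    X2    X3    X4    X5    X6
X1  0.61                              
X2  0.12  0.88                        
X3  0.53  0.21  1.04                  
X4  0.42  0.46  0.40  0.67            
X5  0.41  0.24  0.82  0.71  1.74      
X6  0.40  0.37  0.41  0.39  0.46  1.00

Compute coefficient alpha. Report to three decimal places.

Σσ²ᵢ = 0.61 + 0.88 + 1.04 + 0.67 + 1.74 + 1.00 = 5.94
Σ_{i<j} σ_ij = 6.35
Var(T) = 5.94 + 2 × 6.35 = 18.64
α = (k/(k−1))·(1 − Σσ²ᵢ/Var(T)) = (6/5)·(1 − 5.94/18.64) = 0.818

α = 0.818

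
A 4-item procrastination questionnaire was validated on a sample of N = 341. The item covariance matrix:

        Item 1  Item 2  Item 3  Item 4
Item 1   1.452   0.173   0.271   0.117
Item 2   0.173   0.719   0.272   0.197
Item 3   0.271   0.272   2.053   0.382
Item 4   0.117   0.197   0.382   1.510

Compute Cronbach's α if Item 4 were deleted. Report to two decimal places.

α = 0.38

Remaining items: Item 1, Item 2, Item 3 (k = 3).
Σσᵢ² = 1.452 + 0.719 + 2.053 = 4.224
Var(T) = 4.224 + 2 × 0.716 = 5.656
α (item deleted) = (3/2)·(1 − 4.224/5.656) = 0.38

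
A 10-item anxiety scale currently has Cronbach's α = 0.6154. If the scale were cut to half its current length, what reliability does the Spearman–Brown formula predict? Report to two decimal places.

predicted reliability = 0.44

Length factor m = 1/2
α' = m·α / (1 − (1−m)·α)
   = 1/2 × 0.6154 / (1 − (1 − 1/2) × 0.6154)
   = 0.3077 / 0.6923 = 0.44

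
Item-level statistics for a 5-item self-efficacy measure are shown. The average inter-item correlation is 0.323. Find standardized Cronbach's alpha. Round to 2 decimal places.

standardized Cronbach's alpha = 0.70

Standardized α = k·r̄ / (1 + (k−1)·r̄) = 5 × 0.323 / (1 + 4 × 0.323)
  = 1.6150 / 2.2920 = 0.70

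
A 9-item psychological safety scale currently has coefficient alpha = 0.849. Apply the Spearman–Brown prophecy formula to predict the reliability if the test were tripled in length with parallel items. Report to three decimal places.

Length factor m = 3
α' = m·α / (1 + (m−1)·α)
   = 3 × 0.849 / (1 + (3 − 1) × 0.849)
   = 2.5470 / 2.6980 = 0.944

predicted reliability = 0.944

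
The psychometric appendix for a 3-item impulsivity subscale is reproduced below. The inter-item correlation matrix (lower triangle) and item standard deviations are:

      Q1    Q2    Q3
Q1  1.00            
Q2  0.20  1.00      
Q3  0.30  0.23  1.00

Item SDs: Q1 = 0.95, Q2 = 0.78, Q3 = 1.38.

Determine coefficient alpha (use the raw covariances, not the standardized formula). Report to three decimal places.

α = 0.474

Σσ²ᵢ = 0.95² + 0.78² + 1.38² = 3.4153
Covariances σ_ij = r_ij · s_i · s_j:
  σ(Q1,Q2) = 0.20 × 0.95 × 0.78 = 0.1482
  σ(Q1,Q3) = 0.30 × 0.95 × 1.38 = 0.3933
  σ(Q2,Q3) = 0.23 × 0.78 × 1.38 = 0.2476
σ²_T = Σσ²ᵢ + 2·Σσ_ij = 3.4153 + 2 × 0.7891 = 4.9935
α = (3/2)·(1 − 3.4153/4.9935) = 0.474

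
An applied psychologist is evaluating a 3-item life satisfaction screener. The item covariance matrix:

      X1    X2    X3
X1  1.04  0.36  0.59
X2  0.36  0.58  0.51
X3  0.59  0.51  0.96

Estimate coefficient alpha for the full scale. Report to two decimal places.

coefficient alpha = 0.80

sum of item variances = 1.04 + 0.58 + 0.96 = 2.58
Sum of the distinct covariances = 1.46
σ²_total = 2.58 + 2 × 1.46 = 5.50
α = (k/(k−1))·(1 − sum of item variances/σ²_total) = (3/2)·(1 − 2.58/5.50) = 0.80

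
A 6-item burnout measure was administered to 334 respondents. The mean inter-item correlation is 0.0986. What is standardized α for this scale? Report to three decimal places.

Standardized α = k·r̄ / (1 + (k−1)·r̄) = 6 × 0.0986 / (1 + 5 × 0.0986)
  = 0.5916 / 1.4930 = 0.396

standardized α = 0.396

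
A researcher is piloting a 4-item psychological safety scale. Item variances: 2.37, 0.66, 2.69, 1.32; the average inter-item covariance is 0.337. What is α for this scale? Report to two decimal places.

ΣVar(i) = 2.37 + 0.66 + 2.69 + 1.32 = 7.04
Sum of the 6 distinct covariances = 6 × 0.337 = 2.022
Var(T) = ΣVar(i) + 2·Σcov = 7.04 + 2 × 2.022 = 11.084
α = (4/3)·(1 − 7.04/11.084) = 0.49

α = 0.49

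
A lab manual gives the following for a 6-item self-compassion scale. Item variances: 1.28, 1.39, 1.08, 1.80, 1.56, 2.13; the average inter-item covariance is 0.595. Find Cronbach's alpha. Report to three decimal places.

Cronbach's alpha = 0.791

Σσ²ᵢ = 1.28 + 1.39 + 1.08 + 1.80 + 1.56 + 2.13 = 9.24
Sum of the 15 distinct covariances = 15 × 0.595 = 8.925
Var(T) = Σσ²ᵢ + 2·Σcov = 9.24 + 2 × 8.925 = 27.090
α = (6/5)·(1 − 9.24/27.090) = 0.791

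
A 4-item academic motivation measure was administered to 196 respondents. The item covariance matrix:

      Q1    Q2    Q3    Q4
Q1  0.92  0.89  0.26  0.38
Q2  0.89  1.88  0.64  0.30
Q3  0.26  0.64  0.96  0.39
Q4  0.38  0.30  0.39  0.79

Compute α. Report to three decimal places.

Σσ²ᵢ = 0.92 + 1.88 + 0.96 + 0.79 = 4.55
Sum of the distinct covariances = 2.86
Var(T) = 4.55 + 2 × 2.86 = 10.27
α = (k/(k−1))·(1 − Σσ²ᵢ/Var(T)) = (4/3)·(1 − 4.55/10.27) = 0.743

α = 0.743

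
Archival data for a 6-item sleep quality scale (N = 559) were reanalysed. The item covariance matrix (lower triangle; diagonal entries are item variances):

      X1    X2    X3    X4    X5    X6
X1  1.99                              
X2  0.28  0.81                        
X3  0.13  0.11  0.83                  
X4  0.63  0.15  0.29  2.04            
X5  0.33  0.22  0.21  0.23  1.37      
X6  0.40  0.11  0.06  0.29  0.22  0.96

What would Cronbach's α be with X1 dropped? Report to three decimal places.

Remaining items: X2, X3, X4, X5, X6 (k = 5).
Σσᵢ² = 0.81 + 0.83 + 2.04 + 1.37 + 0.96 = 6.01
σ²_T = 6.01 + 2 × 1.89 = 9.79
α (item deleted) = (5/4)·(1 − 6.01/9.79) = 0.483

Cronbach's α = 0.483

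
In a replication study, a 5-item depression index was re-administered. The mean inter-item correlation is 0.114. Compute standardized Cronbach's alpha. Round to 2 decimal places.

standardized Cronbach's alpha = 0.39

Standardized α = k·r̄ / (1 + (k−1)·r̄) = 5 × 0.114 / (1 + 4 × 0.114)
  = 0.5700 / 1.4560 = 0.39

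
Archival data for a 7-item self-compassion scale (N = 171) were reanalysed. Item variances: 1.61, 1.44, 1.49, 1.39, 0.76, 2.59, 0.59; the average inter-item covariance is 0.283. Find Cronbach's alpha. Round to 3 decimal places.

Σσ²ᵢ = 1.61 + 1.44 + 1.49 + 1.39 + 0.76 + 2.59 + 0.59 = 9.87
Sum of the 21 distinct covariances = 21 × 0.283 = 5.943
σ²_T = Σσ²ᵢ + 2·Σcov = 9.87 + 2 × 5.943 = 21.756
α = (7/6)·(1 − 9.87/21.756) = 0.637

α = 0.637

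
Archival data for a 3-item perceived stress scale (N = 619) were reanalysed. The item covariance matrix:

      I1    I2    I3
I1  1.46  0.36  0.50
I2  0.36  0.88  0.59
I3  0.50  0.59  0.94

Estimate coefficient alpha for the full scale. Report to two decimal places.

coefficient alpha = 0.70

sum of item variances = 1.46 + 0.88 + 0.94 = 3.28
Sum of off-diagonal covariances = 1.45
total variance = 3.28 + 2 × 1.45 = 6.18
α = (k/(k−1))·(1 − sum of item variances/total variance) = (3/2)·(1 − 3.28/6.18) = 0.70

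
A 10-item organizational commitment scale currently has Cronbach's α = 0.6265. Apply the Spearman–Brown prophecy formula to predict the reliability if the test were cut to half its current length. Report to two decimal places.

predicted reliability = 0.46

Length factor m = 1/2
α' = m·α / (1 − (1−m)·α)
   = 1/2 × 0.6265 / (1 − (1 − 1/2) × 0.6265)
   = 0.3132 / 0.6867 = 0.46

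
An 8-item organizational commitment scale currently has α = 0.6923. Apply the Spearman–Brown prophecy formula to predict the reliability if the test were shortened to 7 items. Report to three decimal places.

Length factor m = 7/8 = 0.8750
α' = m·α / (1 − (1−m)·α)
   = 7/8 × 0.6923 / (1 − (1 − 7/8) × 0.6923)
   = 0.6058 / 0.9135 = 0.663

predicted reliability = 0.663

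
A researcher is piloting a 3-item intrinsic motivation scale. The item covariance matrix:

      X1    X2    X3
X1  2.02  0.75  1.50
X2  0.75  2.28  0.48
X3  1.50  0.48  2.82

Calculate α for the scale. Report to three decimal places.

α = 0.651

Σσ²ᵢ = 2.02 + 2.28 + 2.82 = 7.12
Sum of the distinct covariances = 2.73
Var(T) = 7.12 + 2 × 2.73 = 12.58
α = (k/(k−1))·(1 − Σσ²ᵢ/Var(T)) = (3/2)·(1 − 7.12/12.58) = 0.651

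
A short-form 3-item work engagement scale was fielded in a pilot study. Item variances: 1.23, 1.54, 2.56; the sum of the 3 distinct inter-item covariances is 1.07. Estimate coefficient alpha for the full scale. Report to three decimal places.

sum of item variances = 1.23 + 1.54 + 2.56 = 5.33
Sum of distinct covariances = 1.07
Var(T) = sum of item variances + 2·Σcov = 5.33 + 2 × 1.07 = 7.47
α = (3/2)·(1 − 5.33/7.47) = 0.430

α = 0.430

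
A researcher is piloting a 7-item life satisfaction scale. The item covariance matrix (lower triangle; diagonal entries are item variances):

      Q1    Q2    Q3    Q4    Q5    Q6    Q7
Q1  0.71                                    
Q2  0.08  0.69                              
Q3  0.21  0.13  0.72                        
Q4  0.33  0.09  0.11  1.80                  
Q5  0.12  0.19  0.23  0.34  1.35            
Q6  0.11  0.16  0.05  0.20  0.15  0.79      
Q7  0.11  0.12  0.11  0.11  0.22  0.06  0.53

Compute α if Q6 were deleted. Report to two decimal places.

Remaining items: Q1, Q2, Q3, Q4, Q5, Q7 (k = 6).
sum of item variances = 0.71 + 0.69 + 0.72 + 1.80 + 1.35 + 0.53 = 5.80
Var(T) = 5.80 + 2 × 2.50 = 10.80
α (item deleted) = (6/5)·(1 − 5.80/10.80) = 0.56

α = 0.56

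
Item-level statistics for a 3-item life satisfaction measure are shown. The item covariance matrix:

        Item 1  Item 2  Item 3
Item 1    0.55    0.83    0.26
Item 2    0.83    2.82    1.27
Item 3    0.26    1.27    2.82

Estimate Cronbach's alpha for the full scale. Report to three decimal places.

ΣVar(i) = 0.55 + 2.82 + 2.82 = 6.19
Σ_{i<j} σ_ij = 2.36
σ²_T = 6.19 + 2 × 2.36 = 10.91
α = (k/(k−1))·(1 − ΣVar(i)/σ²_T) = (3/2)·(1 − 6.19/10.91) = 0.649

α = 0.649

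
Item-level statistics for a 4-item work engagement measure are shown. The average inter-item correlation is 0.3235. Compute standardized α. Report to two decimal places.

Standardized α = k·r̄ / (1 + (k−1)·r̄) = 4 × 0.3235 / (1 + 3 × 0.3235)
  = 1.2940 / 1.9705 = 0.66

α = 0.66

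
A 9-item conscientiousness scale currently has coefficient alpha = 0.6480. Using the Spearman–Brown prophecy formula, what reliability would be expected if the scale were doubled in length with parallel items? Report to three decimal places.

Length factor m = 2
α' = m·α / (1 + (m−1)·α)
   = 2 × 0.6480 / (1 + (2 − 1) × 0.6480)
   = 1.2960 / 1.6480 = 0.786

predicted reliability = 0.786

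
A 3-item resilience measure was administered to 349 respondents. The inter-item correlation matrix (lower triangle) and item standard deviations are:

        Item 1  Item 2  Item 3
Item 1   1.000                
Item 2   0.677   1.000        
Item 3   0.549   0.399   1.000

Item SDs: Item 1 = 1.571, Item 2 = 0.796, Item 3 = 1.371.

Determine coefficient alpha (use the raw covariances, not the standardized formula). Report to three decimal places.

Σσ²ᵢ = 1.571² + 0.796² + 1.371² = 4.9813
Covariances σ_ij = r_ij · s_i · s_j:
  σ(Item 1,Item 2) = 0.677 × 1.571 × 0.796 = 0.8466
  σ(Item 1,Item 3) = 0.549 × 1.571 × 1.371 = 1.1825
  σ(Item 2,Item 3) = 0.399 × 0.796 × 1.371 = 0.4354
σ²_T = Σσ²ᵢ + 2·Σσ_ij = 4.9813 + 2 × 2.4645 = 9.9103
α = (3/2)·(1 − 4.9813/9.9103) = 0.746

α = 0.746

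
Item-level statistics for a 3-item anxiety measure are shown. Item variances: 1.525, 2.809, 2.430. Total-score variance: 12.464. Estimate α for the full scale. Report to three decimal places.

Σσ²ᵢ = 1.525 + 2.809 + 2.430 = 6.764
α = (k/(k−1))·(1 − Σσ²ᵢ/Var(T)) = (3/2)·(1 − 6.764/12.464) = 0.686

α = 0.686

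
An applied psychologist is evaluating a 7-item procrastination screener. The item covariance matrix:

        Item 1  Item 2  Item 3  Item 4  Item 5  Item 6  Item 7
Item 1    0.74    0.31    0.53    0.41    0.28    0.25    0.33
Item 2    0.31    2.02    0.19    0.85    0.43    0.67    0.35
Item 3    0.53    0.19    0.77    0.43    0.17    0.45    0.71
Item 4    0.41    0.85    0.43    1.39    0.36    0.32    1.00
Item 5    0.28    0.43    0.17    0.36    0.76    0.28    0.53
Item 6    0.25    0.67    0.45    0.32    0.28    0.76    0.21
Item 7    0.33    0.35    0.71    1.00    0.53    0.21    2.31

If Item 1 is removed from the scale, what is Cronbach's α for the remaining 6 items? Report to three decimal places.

Remaining items: Item 2, Item 3, Item 4, Item 5, Item 6, Item 7 (k = 6).
sum of item variances = 2.02 + 0.77 + 1.39 + 0.76 + 0.76 + 2.31 = 8.01
total variance = 8.01 + 2 × 6.95 = 21.91
α (item deleted) = (6/5)·(1 − 8.01/21.91) = 0.761

α = 0.761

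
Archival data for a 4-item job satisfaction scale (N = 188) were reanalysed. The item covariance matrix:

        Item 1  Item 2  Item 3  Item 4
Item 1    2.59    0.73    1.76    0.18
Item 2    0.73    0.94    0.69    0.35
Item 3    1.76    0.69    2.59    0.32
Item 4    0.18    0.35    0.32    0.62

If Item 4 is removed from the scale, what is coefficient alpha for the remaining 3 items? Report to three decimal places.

α = 0.764

Remaining items: Item 1, Item 2, Item 3 (k = 3).
sum of item variances = 2.59 + 0.94 + 2.59 = 6.12
total variance = 6.12 + 2 × 3.18 = 12.48
α (item deleted) = (3/2)·(1 − 6.12/12.48) = 0.764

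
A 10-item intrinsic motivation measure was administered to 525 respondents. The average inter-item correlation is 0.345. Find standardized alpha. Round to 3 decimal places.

Standardized α = k·r̄ / (1 + (k−1)·r̄) = 10 × 0.345 / (1 + 9 × 0.345)
  = 3.4500 / 4.1050 = 0.840

standardized alpha = 0.840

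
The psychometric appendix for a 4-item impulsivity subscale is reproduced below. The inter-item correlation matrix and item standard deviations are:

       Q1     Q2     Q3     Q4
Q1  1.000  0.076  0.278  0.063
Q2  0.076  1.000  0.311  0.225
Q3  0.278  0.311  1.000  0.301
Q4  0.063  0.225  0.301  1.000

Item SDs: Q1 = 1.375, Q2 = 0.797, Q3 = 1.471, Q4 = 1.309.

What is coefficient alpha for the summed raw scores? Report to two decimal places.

coefficient alpha = 0.50

Σσ²ᵢ = 1.375² + 0.797² + 1.471² + 1.309² = 6.4032
Covariances σ_ij = r_ij · s_i · s_j:
  σ(Q1,Q2) = 0.076 × 1.375 × 0.797 = 0.0833
  σ(Q1,Q3) = 0.278 × 1.375 × 1.471 = 0.5623
  σ(Q1,Q4) = 0.063 × 1.375 × 1.309 = 0.1134
  σ(Q2,Q3) = 0.311 × 0.797 × 1.471 = 0.3646
  σ(Q2,Q4) = 0.225 × 0.797 × 1.309 = 0.2347
  σ(Q3,Q4) = 0.301 × 1.471 × 1.309 = 0.5796
σ²_T = Σσ²ᵢ + 2·Σσ_ij = 6.4032 + 2 × 1.9379 = 10.2790
α = (4/3)·(1 − 6.4032/10.2790) = 0.50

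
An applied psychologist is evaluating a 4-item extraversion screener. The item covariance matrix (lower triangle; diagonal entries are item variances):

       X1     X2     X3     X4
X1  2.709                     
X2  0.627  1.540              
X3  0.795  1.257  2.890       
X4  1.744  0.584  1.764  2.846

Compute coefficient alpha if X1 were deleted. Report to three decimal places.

Remaining items: X2, X3, X4 (k = 3).
ΣVar(i) = 1.540 + 2.890 + 2.846 = 7.276
Var(T) = 7.276 + 2 × 3.605 = 14.486
α (item deleted) = (3/2)·(1 − 7.276/14.486) = 0.747

α = 0.747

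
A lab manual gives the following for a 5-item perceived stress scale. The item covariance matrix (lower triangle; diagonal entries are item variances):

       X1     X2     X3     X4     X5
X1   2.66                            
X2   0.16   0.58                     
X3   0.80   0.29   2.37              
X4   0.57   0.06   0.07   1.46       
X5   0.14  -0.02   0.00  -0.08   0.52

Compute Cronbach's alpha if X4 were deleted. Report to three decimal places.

Cronbach's alpha = 0.412

Remaining items: X1, X2, X3, X5 (k = 4).
ΣVar(i) = 2.66 + 0.58 + 2.37 + 0.52 = 6.13
σ²_T = 6.13 + 2 × 1.37 = 8.87
α (item deleted) = (4/3)·(1 − 6.13/8.87) = 0.412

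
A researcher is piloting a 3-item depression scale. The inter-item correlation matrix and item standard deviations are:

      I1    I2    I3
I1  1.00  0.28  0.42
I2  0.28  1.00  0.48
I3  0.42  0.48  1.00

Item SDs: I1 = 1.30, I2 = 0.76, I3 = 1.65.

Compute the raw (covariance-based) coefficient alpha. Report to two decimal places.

α = 0.62

Σσ²ᵢ = 1.30² + 0.76² + 1.65² = 4.9901
Covariances σ_ij = r_ij · s_i · s_j:
  σ(I1,I2) = 0.28 × 1.30 × 0.76 = 0.2766
  σ(I1,I3) = 0.42 × 1.30 × 1.65 = 0.9009
  σ(I2,I3) = 0.48 × 0.76 × 1.65 = 0.6019
σ²_T = Σσ²ᵢ + 2·Σσ_ij = 4.9901 + 2 × 1.7794 = 8.5489
α = (3/2)·(1 − 4.9901/8.5489) = 0.62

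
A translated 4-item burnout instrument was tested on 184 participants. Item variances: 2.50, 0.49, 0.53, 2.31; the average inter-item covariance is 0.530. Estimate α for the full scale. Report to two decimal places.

α = 0.70

Σσ²ᵢ = 2.50 + 0.49 + 0.53 + 2.31 = 5.83
Sum of the 6 distinct covariances = 6 × 0.530 = 3.180
σ²_total = Σσ²ᵢ + 2·Σcov = 5.83 + 2 × 3.180 = 12.190
α = (4/3)·(1 − 5.83/12.190) = 0.70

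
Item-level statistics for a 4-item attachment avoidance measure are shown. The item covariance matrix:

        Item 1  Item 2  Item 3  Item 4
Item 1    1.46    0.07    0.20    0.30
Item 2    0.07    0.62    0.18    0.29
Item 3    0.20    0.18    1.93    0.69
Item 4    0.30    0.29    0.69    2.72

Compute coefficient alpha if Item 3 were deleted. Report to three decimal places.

α = 0.324

Remaining items: Item 1, Item 2, Item 4 (k = 3).
sum of item variances = 1.46 + 0.62 + 2.72 = 4.80
σ²_T = 4.80 + 2 × 0.66 = 6.12
α (item deleted) = (3/2)·(1 − 4.80/6.12) = 0.324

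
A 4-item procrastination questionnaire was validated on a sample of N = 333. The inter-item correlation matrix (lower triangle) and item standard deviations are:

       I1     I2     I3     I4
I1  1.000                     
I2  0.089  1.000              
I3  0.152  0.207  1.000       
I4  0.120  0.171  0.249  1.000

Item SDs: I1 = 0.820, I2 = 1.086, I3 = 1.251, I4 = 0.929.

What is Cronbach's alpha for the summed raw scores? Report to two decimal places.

Cronbach's alpha = 0.44

Σσ²ᵢ = 0.820² + 1.086² + 1.251² + 0.929² = 4.2798
Covariances σ_ij = r_ij · s_i · s_j:
  σ(I1,I2) = 0.089 × 0.820 × 1.086 = 0.0793
  σ(I1,I3) = 0.152 × 0.820 × 1.251 = 0.1559
  σ(I1,I4) = 0.120 × 0.820 × 0.929 = 0.0914
  σ(I2,I3) = 0.207 × 1.086 × 1.251 = 0.2812
  σ(I2,I4) = 0.171 × 1.086 × 0.929 = 0.1725
  σ(I3,I4) = 0.249 × 1.251 × 0.929 = 0.2894
σ²_T = Σσ²ᵢ + 2·Σσ_ij = 4.2798 + 2 × 1.0697 = 6.4192
α = (4/3)·(1 − 4.2798/6.4192) = 0.44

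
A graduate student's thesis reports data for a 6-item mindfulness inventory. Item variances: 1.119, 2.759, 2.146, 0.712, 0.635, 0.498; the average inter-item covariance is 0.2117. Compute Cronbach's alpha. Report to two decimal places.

Σσᵢ² = 1.119 + 2.759 + 2.146 + 0.712 + 0.635 + 0.498 = 7.869
Sum of the 15 distinct covariances = 15 × 0.2117 = 3.1755
total variance = Σσᵢ² + 2·Σcov = 7.869 + 2 × 3.1755 = 14.2200
α = (6/5)·(1 − 7.869/14.2200) = 0.54

Cronbach's alpha = 0.54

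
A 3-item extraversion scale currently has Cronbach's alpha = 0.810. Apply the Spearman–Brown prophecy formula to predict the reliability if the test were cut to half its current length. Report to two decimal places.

predicted reliability = 0.68

Length factor m = 1/2
α' = m·α / (1 − (1−m)·α)
   = 1/2 × 0.810 / (1 − (1 − 1/2) × 0.810)
   = 0.4050 / 0.5950 = 0.68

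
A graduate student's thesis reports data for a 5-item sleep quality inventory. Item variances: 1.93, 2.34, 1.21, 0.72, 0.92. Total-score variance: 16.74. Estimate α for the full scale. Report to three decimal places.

Σσᵢ² = 1.93 + 2.34 + 1.21 + 0.72 + 0.92 = 7.12
α = (k/(k−1))·(1 − Σσᵢ²/σ²_total) = (5/4)·(1 − 7.12/16.74) = 0.718

α = 0.718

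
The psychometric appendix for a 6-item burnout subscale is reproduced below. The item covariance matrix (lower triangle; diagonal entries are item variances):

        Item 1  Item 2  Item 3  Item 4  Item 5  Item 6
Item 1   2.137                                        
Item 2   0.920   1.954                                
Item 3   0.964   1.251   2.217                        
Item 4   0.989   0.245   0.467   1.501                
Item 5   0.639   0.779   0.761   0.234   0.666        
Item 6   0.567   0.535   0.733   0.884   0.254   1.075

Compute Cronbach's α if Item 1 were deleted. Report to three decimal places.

Remaining items: Item 2, Item 3, Item 4, Item 5, Item 6 (k = 5).
sum of item variances = 1.954 + 2.217 + 1.501 + 0.666 + 1.075 = 7.413
σ²_T = 7.413 + 2 × 6.143 = 19.699
α (item deleted) = (5/4)·(1 − 7.413/19.699) = 0.780

Cronbach's α = 0.780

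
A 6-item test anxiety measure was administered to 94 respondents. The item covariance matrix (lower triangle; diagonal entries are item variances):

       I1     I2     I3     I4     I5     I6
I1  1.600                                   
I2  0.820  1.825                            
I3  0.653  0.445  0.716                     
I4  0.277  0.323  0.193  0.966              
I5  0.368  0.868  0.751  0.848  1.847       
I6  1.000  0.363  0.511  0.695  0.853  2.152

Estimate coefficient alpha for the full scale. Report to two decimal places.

coefficient alpha = 0.80

Σσ²ᵢ = 1.600 + 1.825 + 0.716 + 0.966 + 1.847 + 2.152 = 9.106
Sum of off-diagonal covariances = 8.968
total variance = 9.106 + 2 × 8.968 = 27.042
α = (k/(k−1))·(1 − Σσ²ᵢ/total variance) = (6/5)·(1 − 9.106/27.042) = 0.80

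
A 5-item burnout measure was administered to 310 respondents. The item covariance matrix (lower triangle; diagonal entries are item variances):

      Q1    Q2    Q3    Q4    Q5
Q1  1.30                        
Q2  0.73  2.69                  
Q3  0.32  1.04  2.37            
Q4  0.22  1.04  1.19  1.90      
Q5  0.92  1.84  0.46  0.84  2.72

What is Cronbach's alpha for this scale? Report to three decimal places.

sum of item variances = 1.30 + 2.69 + 2.37 + 1.90 + 2.72 = 10.98
Sum of off-diagonal covariances = 8.60
σ²_T = 10.98 + 2 × 8.60 = 28.18
α = (k/(k−1))·(1 − sum of item variances/σ²_T) = (5/4)·(1 − 10.98/28.18) = 0.763

α = 0.763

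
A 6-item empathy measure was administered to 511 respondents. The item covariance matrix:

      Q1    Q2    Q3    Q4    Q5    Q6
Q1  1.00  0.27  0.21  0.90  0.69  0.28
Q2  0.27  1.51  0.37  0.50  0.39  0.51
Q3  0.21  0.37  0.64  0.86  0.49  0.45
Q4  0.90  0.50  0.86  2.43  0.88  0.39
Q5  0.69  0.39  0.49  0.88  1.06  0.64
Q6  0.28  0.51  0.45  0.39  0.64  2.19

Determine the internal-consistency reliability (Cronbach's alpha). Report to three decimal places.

sum of item variances = 1.00 + 1.51 + 0.64 + 2.43 + 1.06 + 2.19 = 8.83
Sum of the distinct covariances = 7.83
σ²_T = 8.83 + 2 × 7.83 = 24.49
α = (k/(k−1))·(1 − sum of item variances/σ²_T) = (6/5)·(1 − 8.83/24.49) = 0.767

α = 0.767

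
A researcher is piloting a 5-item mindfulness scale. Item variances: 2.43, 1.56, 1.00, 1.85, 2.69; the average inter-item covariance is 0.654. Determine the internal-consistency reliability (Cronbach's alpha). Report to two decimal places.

sum of item variances = 2.43 + 1.56 + 1.00 + 1.85 + 2.69 = 9.53
Sum of the 10 distinct covariances = 10 × 0.654 = 6.540
total variance = sum of item variances + 2·Σcov = 9.53 + 2 × 6.540 = 22.610
α = (5/4)·(1 − 9.53/22.610) = 0.72

Cronbach's alpha = 0.72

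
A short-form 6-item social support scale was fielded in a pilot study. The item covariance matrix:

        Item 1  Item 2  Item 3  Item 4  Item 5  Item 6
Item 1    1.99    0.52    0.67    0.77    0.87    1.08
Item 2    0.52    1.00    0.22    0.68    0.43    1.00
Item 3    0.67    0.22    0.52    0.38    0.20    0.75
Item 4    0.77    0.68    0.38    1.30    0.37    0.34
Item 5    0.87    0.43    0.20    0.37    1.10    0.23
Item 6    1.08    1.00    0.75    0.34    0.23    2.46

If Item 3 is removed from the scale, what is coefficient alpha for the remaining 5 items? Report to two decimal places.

α = 0.77

Remaining items: Item 1, Item 2, Item 4, Item 5, Item 6 (k = 5).
ΣVar(i) = 1.99 + 1.00 + 1.30 + 1.10 + 2.46 = 7.85
total variance = 7.85 + 2 × 6.29 = 20.43
α (item deleted) = (5/4)·(1 − 7.85/20.43) = 0.77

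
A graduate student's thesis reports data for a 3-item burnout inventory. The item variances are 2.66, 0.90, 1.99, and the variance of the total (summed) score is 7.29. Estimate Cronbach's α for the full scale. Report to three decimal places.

α = 0.358

sum of item variances = 2.66 + 0.90 + 1.99 = 5.55
α = (k/(k−1))·(1 − sum of item variances/Var(T)) = (3/2)·(1 − 5.55/7.29) = 0.358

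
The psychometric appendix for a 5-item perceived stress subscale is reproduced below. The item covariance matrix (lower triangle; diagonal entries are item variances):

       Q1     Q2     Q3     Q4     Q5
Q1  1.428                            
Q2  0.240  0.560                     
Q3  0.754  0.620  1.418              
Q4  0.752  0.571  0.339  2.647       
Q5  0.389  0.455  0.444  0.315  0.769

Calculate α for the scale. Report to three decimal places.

α = 0.736

Σσᵢ² = 1.428 + 0.560 + 1.418 + 2.647 + 0.769 = 6.822
Sum of the distinct covariances = 4.879
σ²_total = 6.822 + 2 × 4.879 = 16.580
α = (k/(k−1))·(1 − Σσᵢ²/σ²_total) = (5/4)·(1 − 6.822/16.580) = 0.736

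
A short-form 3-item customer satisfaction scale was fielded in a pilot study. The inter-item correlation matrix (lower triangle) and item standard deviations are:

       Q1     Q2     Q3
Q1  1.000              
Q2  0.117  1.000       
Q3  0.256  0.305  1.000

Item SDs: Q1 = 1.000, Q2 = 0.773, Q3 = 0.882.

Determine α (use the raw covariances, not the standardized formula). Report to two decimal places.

Σσ²ᵢ = 1.000² + 0.773² + 0.882² = 2.3755
Covariances σ_ij = r_ij · s_i · s_j:
  σ(Q1,Q2) = 0.117 × 1.000 × 0.773 = 0.0904
  σ(Q1,Q3) = 0.256 × 1.000 × 0.882 = 0.2258
  σ(Q2,Q3) = 0.305 × 0.773 × 0.882 = 0.2079
σ²_T = Σσ²ᵢ + 2·Σσ_ij = 2.3755 + 2 × 0.5241 = 3.4237
α = (3/2)·(1 − 2.3755/3.4237) = 0.46

α = 0.46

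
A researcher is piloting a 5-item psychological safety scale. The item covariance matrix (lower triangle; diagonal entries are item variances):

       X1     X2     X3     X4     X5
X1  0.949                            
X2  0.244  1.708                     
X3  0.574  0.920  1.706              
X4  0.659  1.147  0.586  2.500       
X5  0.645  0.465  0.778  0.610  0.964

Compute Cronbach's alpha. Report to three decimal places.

α = 0.786

Σσ²ᵢ = 0.949 + 1.708 + 1.706 + 2.500 + 0.964 = 7.827
Sum of the distinct covariances = 6.628
σ²_T = 7.827 + 2 × 6.628 = 21.083
α = (k/(k−1))·(1 − Σσ²ᵢ/σ²_T) = (5/4)·(1 − 7.827/21.083) = 0.786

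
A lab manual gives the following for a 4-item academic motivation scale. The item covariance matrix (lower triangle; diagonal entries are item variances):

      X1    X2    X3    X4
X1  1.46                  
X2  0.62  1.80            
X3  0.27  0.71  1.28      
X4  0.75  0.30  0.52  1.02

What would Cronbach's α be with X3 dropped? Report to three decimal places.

Remaining items: X1, X2, X4 (k = 3).
Σσᵢ² = 1.46 + 1.80 + 1.02 = 4.28
σ²_total = 4.28 + 2 × 1.67 = 7.62
α (item deleted) = (3/2)·(1 − 4.28/7.62) = 0.657

Cronbach's α = 0.657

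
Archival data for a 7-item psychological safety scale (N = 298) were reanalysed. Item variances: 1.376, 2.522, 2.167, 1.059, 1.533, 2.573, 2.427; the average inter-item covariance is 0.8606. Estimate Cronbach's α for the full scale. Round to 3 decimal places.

Cronbach's α = 0.847

sum of item variances = 1.376 + 2.522 + 2.167 + 1.059 + 1.533 + 2.573 + 2.427 = 13.657
Sum of the 21 distinct covariances = 21 × 0.8606 = 18.0726
σ²_T = sum of item variances + 2·Σcov = 13.657 + 2 × 18.0726 = 49.8022
α = (7/6)·(1 − 13.657/49.8022) = 0.847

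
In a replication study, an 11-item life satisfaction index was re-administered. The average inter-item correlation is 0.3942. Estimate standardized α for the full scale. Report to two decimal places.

Standardized α = k·r̄ / (1 + (k−1)·r̄) = 11 × 0.3942 / (1 + 10 × 0.3942)
  = 4.3362 / 4.9420 = 0.88

α = 0.88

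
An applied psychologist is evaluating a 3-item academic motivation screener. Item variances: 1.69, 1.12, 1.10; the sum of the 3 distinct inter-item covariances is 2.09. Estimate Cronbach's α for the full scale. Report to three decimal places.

Σσᵢ² = 1.69 + 1.12 + 1.10 = 3.91
Sum of distinct covariances = 2.09
σ²_T = Σσᵢ² + 2·Σcov = 3.91 + 2 × 2.09 = 8.09
α = (3/2)·(1 − 3.91/8.09) = 0.775

α = 0.775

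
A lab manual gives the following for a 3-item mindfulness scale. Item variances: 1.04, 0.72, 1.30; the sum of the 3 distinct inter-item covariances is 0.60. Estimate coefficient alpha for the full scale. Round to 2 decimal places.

sum of item variances = 1.04 + 0.72 + 1.30 = 3.06
Sum of distinct covariances = 0.60
total variance = sum of item variances + 2·Σcov = 3.06 + 2 × 0.60 = 4.26
α = (3/2)·(1 − 3.06/4.26) = 0.42

α = 0.42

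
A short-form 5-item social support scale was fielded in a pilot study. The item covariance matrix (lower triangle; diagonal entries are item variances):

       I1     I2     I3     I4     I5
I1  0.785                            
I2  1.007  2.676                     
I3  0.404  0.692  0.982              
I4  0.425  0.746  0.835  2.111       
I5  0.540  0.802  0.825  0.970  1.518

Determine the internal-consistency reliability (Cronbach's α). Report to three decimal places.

Σσ²ᵢ = 0.785 + 2.676 + 0.982 + 2.111 + 1.518 = 8.072
Sum of off-diagonal covariances = 7.246
σ²_total = 8.072 + 2 × 7.246 = 22.564
α = (k/(k−1))·(1 − Σσ²ᵢ/σ²_total) = (5/4)·(1 − 8.072/22.564) = 0.803

α = 0.803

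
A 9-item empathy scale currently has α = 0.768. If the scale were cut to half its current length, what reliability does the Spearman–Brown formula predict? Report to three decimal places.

Length factor m = 1/2
α' = m·α / (1 − (1−m)·α)
   = 1/2 × 0.768 / (1 − (1 − 1/2) × 0.768)
   = 0.3840 / 0.6160 = 0.623

predicted reliability = 0.623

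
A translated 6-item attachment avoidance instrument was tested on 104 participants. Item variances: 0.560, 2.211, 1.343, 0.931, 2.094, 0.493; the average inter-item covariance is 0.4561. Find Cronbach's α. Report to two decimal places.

α = 0.77

sum of item variances = 0.560 + 2.211 + 1.343 + 0.931 + 2.094 + 0.493 = 7.632
Sum of the 15 distinct covariances = 15 × 0.4561 = 6.8415
total variance = sum of item variances + 2·Σcov = 7.632 + 2 × 6.8415 = 21.3150
α = (6/5)·(1 − 7.632/21.3150) = 0.77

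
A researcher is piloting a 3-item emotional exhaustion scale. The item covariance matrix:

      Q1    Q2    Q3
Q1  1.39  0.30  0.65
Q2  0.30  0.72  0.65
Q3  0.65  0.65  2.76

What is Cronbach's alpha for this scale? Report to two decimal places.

sum of item variances = 1.39 + 0.72 + 2.76 = 4.87
Σ_{i<j} σ_ij = 1.60
σ²_total = 4.87 + 2 × 1.60 = 8.07
α = (k/(k−1))·(1 − sum of item variances/σ²_total) = (3/2)·(1 − 4.87/8.07) = 0.59

Cronbach's alpha = 0.59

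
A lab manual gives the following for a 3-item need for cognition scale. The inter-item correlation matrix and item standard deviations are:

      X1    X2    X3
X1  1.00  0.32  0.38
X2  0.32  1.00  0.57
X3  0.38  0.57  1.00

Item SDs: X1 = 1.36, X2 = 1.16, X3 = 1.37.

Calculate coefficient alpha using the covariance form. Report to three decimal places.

Σσ²ᵢ = 1.36² + 1.16² + 1.37² = 5.0721
Covariances σ_ij = r_ij · s_i · s_j:
  σ(X1,X2) = 0.32 × 1.36 × 1.16 = 0.5048
  σ(X1,X3) = 0.38 × 1.36 × 1.37 = 0.7080
  σ(X2,X3) = 0.57 × 1.16 × 1.37 = 0.9058
σ²_T = Σσ²ᵢ + 2·Σσ_ij = 5.0721 + 2 × 2.1186 = 9.3093
α = (3/2)·(1 − 5.0721/9.3093) = 0.683

coefficient alpha = 0.683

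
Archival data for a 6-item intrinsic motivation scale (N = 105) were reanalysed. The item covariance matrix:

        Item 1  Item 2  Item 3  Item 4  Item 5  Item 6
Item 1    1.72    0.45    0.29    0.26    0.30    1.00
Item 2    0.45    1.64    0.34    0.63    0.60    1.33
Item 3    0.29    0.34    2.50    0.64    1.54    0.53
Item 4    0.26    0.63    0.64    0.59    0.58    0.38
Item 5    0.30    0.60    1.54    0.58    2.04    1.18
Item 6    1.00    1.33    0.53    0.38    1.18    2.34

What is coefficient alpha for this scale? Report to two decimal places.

coefficient alpha = 0.78

ΣVar(i) = 1.72 + 1.64 + 2.50 + 0.59 + 2.04 + 2.34 = 10.83
Σ_{i<j} σ_ij = 10.05
Var(T) = 10.83 + 2 × 10.05 = 30.93
α = (k/(k−1))·(1 − ΣVar(i)/Var(T)) = (6/5)·(1 − 10.83/30.93) = 0.78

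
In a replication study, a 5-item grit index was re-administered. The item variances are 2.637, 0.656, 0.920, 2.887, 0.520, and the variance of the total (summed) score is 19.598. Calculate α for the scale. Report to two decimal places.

α = 0.76

Σσ²ᵢ = 2.637 + 0.656 + 0.920 + 2.887 + 0.520 = 7.620
α = (k/(k−1))·(1 − Σσ²ᵢ/Var(T)) = (5/4)·(1 − 7.620/19.598) = 0.76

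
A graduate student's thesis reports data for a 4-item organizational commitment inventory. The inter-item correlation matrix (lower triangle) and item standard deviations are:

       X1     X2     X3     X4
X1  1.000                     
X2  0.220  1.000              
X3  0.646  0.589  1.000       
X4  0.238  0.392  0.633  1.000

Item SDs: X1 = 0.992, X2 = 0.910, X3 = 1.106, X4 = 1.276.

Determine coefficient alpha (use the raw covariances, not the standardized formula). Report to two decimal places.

coefficient alpha = 0.77

Σσ²ᵢ = 0.992² + 0.910² + 1.106² + 1.276² = 4.6636
Covariances σ_ij = r_ij · s_i · s_j:
  σ(X1,X2) = 0.220 × 0.992 × 0.910 = 0.1986
  σ(X1,X3) = 0.646 × 0.992 × 1.106 = 0.7088
  σ(X1,X4) = 0.238 × 0.992 × 1.276 = 0.3013
  σ(X2,X3) = 0.589 × 0.910 × 1.106 = 0.5928
  σ(X2,X4) = 0.392 × 0.910 × 1.276 = 0.4552
  σ(X3,X4) = 0.633 × 1.106 × 1.276 = 0.8933
σ²_T = Σσ²ᵢ + 2·Σσ_ij = 4.6636 + 2 × 3.1500 = 10.9636
α = (4/3)·(1 − 4.6636/10.9636) = 0.77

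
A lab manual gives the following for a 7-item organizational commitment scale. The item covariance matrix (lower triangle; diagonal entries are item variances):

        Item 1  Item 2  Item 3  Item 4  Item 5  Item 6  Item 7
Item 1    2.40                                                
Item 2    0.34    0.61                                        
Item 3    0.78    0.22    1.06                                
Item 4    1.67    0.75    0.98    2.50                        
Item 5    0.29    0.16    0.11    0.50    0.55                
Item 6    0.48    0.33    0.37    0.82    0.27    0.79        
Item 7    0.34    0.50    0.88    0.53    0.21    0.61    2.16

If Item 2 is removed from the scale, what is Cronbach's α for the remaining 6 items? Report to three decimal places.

Remaining items: Item 1, Item 3, Item 4, Item 5, Item 6, Item 7 (k = 6).
ΣVar(i) = 2.40 + 1.06 + 2.50 + 0.55 + 0.79 + 2.16 = 9.46
σ²_T = 9.46 + 2 × 8.84 = 27.14
α (item deleted) = (6/5)·(1 − 9.46/27.14) = 0.782

α = 0.782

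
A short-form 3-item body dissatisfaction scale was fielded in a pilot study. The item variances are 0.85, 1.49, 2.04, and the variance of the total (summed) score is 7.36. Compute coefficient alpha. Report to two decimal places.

coefficient alpha = 0.61

Σσ²ᵢ = 0.85 + 1.49 + 2.04 = 4.38
α = (k/(k−1))·(1 − Σσ²ᵢ/σ²_T) = (3/2)·(1 − 4.38/7.36) = 0.61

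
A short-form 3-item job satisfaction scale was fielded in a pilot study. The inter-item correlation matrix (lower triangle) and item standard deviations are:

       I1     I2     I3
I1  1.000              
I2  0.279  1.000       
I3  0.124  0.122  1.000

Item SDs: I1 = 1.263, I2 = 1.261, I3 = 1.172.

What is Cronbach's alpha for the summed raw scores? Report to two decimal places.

Cronbach's alpha = 0.39

Σσ²ᵢ = 1.263² + 1.261² + 1.172² = 4.5589
Covariances σ_ij = r_ij · s_i · s_j:
  σ(I1,I2) = 0.279 × 1.263 × 1.261 = 0.4443
  σ(I1,I3) = 0.124 × 1.263 × 1.172 = 0.1835
  σ(I2,I3) = 0.122 × 1.261 × 1.172 = 0.1803
σ²_T = Σσ²ᵢ + 2·Σσ_ij = 4.5589 + 2 × 0.8081 = 6.1751
α = (3/2)·(1 − 4.5589/6.1751) = 0.39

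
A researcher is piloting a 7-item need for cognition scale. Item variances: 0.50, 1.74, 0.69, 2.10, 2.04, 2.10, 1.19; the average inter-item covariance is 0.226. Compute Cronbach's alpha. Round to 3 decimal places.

sum of item variances = 0.50 + 1.74 + 0.69 + 2.10 + 2.04 + 2.10 + 1.19 = 10.36
Sum of the 21 distinct covariances = 21 × 0.226 = 4.746
σ²_T = sum of item variances + 2·Σcov = 10.36 + 2 × 4.746 = 19.852
α = (7/6)·(1 − 10.36/19.852) = 0.558

Cronbach's alpha = 0.558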